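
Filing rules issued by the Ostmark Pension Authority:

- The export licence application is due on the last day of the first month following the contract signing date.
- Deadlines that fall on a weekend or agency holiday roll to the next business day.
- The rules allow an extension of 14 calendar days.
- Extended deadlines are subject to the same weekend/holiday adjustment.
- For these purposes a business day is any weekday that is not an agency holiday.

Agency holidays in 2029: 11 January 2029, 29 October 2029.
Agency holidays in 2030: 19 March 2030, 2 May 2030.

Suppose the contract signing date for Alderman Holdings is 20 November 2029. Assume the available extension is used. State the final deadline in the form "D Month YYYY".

14 January 2030

The first month after 20 November 2029 is December 2029, whose last day is 31 December 2029.
31 December 2029 falls on a Monday, which is a business day, so no adjustment is needed.
Applying the 14-calendar-day extension: 31 December 2029 + 14 days = 14 January 2030.
Since 14 January 2030 is a Monday and not a holiday, the date is unchanged.
Final deadline: 14 January 2030.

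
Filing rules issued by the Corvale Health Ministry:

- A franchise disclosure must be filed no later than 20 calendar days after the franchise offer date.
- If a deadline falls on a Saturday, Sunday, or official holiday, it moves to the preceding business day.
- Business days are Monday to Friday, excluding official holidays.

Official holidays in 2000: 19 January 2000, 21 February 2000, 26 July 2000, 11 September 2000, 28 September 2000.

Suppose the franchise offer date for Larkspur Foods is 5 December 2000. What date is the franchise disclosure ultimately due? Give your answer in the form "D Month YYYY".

Adding 20 calendar days to 5 December 2000 gives 25 December 2000.
Since 25 December 2000 is a Monday and not a holiday, the date is unchanged.
Final deadline: 25 December 2000.

25 December 2000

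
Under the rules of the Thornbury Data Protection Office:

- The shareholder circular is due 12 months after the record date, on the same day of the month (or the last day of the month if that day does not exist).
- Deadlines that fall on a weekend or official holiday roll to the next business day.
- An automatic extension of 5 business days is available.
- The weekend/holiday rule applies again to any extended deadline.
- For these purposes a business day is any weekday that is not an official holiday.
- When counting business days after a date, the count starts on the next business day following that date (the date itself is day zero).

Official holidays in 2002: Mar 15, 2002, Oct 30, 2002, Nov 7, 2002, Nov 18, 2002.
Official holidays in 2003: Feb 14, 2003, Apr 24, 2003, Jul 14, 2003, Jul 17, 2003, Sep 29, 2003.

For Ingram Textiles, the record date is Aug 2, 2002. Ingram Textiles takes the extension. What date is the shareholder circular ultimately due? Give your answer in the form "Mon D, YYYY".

Moving 12 months forward from Aug 2, 2002 on the corresponding day gives Aug 2, 2003.
Because Aug 2, 2003 is a Saturday, the deadline becomes Aug 4, 2003 (Monday).
Counting 5 further business days from Aug 4, 2003 reaches Aug 11, 2003.
Aug 11, 2003 is a Monday and not a listed holiday, so it stands.
Deadline: Aug 11, 2003.

Aug 11, 2003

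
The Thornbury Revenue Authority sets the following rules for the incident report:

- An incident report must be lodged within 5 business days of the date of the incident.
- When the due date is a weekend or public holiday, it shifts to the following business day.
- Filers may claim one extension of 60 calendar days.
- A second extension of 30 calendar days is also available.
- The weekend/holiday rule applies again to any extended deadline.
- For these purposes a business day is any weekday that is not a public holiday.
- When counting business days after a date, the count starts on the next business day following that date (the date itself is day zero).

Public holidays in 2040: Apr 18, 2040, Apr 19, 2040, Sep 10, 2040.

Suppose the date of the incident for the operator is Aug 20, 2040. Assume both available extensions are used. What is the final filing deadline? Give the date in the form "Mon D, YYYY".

Nov 26, 2040

Starting the day after Aug 20, 2040 and counting 5 business days lands on Aug 27, 2040.
Aug 27, 2040 falls on a Monday, which is a business day, so no adjustment is needed.
The 60-calendar-day extension moves the deadline from Aug 27, 2040 to Oct 26, 2040.
Oct 26, 2040 falls on a Friday, which is a business day, so no adjustment is needed.
With the 30-day extension, Oct 26, 2040 becomes Nov 25, 2040.
Nov 25, 2040 is a Sunday, so it moves to the next business day, Nov 26, 2040 (Monday).
Deadline: Nov 26, 2040.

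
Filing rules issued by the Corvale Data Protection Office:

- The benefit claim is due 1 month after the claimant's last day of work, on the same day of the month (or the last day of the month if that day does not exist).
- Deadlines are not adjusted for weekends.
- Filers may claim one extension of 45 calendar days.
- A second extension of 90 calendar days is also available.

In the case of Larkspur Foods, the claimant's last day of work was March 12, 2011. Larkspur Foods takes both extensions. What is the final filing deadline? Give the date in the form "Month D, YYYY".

August 25, 2011

1 month after March 12, 2011, on the same day of the month, is April 12, 2011.
No adjustment is made for weekends or holidays, so April 12, 2011 stands.
The 45-calendar-day extension moves the deadline from April 12, 2011 to May 27, 2011.
No adjustment is made for weekends or holidays, so May 27, 2011 stands.
With the 90-day extension, May 27, 2011 becomes August 25, 2011.
No adjustment is made for weekends or holidays, so August 25, 2011 stands.
Final deadline: August 25, 2011.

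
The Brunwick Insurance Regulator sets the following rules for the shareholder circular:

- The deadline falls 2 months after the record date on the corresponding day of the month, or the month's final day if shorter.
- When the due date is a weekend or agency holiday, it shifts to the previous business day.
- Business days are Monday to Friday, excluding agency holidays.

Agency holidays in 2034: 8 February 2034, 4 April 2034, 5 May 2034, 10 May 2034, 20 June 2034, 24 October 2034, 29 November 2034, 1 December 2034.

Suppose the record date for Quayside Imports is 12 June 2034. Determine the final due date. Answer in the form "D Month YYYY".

2 months after 12 June 2034, on the same day of the month, is 12 August 2034.
Because 12 August 2034 is a Saturday, the deadline becomes 11 August 2034 (Friday).
Final deadline: 11 August 2034.

11 August 2034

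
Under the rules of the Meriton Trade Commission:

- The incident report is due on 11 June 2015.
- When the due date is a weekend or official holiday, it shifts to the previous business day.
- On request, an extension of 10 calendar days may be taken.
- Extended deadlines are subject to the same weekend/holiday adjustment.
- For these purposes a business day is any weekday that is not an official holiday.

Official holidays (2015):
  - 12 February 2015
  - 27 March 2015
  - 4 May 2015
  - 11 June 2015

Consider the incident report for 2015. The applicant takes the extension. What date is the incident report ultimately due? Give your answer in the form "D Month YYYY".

19 June 2015

Start from the fixed due date, 11 June 2015.
Because 11 June 2015 is a listed holiday, the deadline becomes 10 June 2015 (Wednesday).
Add the 10 calendar-day extension to 10 June 2015: 20 June 2015.
20 June 2015 is a Saturday, so it moves to the preceding business day, 19 June 2015 (Friday).
Final deadline: 19 June 2015.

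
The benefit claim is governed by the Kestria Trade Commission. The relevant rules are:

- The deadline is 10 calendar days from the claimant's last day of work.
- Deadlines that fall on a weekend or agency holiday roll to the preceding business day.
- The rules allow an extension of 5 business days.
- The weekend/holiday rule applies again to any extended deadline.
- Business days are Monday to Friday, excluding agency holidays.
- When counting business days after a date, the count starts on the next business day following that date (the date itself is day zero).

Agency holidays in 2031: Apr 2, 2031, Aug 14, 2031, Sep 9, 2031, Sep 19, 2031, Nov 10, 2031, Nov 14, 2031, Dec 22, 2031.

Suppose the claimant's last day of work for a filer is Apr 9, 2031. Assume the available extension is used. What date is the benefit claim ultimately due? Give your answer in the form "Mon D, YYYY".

Apr 25, 2031

Adding 10 calendar days to Apr 9, 2031 gives Apr 19, 2031.
Because Apr 19, 2031 is a Saturday, the deadline becomes Apr 18, 2031 (Friday).
The 5-business-day extension runs from Apr 18, 2031 to Apr 25, 2031.
Since Apr 25, 2031 is a Friday and not a holiday, the date is unchanged.
The final due date is Apr 25, 2031.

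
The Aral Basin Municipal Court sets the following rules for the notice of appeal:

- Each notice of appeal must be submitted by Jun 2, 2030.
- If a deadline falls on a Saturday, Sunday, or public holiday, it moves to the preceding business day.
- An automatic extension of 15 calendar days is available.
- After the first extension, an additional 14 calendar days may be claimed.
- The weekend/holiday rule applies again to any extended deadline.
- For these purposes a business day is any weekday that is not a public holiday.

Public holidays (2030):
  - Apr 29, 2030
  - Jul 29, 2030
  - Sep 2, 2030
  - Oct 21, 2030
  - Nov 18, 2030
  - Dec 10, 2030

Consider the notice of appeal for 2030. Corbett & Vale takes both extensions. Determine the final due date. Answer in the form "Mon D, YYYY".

Start from the fixed due date, Jun 2, 2030.
Jun 2, 2030 is a Sunday, so it moves to the preceding business day, May 31, 2030 (Friday).
The 15-calendar-day extension moves the deadline from May 31, 2030 to Jun 15, 2030.
Jun 15, 2030 is a Saturday, so it moves to the preceding business day, Jun 14, 2030 (Friday).
Applying the 14-calendar-day extension: Jun 14, 2030 + 14 days = Jun 28, 2030.
Jun 28, 2030 falls on a Friday, which is a business day, so no adjustment is needed.
The final due date is Jun 28, 2030.

Jun 28, 2030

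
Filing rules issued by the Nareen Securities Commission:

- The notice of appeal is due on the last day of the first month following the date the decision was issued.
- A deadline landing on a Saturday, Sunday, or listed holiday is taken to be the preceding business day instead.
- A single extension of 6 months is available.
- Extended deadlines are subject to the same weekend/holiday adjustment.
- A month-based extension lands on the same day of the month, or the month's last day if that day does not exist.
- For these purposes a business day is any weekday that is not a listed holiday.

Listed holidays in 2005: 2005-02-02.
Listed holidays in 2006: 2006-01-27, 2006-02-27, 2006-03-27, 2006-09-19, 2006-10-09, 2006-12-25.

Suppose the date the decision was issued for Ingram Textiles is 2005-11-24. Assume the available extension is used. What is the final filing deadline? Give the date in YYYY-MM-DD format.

1 month after 2005-11-24 is December 2005; that month ends on 2005-12-31.
2005-12-31 falls on a Saturday. Rolling to the preceding business day gives 2005-12-30, a Friday.
Applying the 6 months extension: 6 months after 2005-12-30 is 2006-06-30.
2006-06-30 (Friday) is already a business day.
Final deadline: 2006-06-30.

2006-06-30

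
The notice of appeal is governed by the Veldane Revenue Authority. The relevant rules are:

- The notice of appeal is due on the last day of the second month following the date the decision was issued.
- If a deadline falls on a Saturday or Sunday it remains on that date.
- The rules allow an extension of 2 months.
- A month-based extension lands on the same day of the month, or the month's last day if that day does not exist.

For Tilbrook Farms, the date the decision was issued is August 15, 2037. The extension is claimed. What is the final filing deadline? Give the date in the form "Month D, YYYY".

December 31, 2037

2 months after August 15, 2037 is October 2037; that month ends on October 31, 2037.
No adjustment is made for weekends or holidays, so October 31, 2037 stands.
Add 2 months to October 31, 2037: December 31, 2037.
No adjustment is made for weekends or holidays, so December 31, 2037 stands.
So the filing is due December 31, 2037.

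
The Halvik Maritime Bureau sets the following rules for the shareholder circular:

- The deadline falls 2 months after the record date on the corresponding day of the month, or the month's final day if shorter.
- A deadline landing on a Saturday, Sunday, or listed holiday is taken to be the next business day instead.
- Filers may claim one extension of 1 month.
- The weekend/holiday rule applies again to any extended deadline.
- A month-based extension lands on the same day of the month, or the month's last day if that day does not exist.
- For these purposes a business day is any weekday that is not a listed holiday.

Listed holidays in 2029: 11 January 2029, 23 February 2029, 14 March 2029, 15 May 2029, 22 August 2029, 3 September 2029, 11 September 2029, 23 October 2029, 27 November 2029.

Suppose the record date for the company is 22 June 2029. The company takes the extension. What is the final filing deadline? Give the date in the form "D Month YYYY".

24 September 2029

Moving 2 months forward from 22 June 2029 on the corresponding day gives 22 August 2029.
22 August 2029 falls on a listed holiday. Rolling to the next business day gives 23 August 2029, a Thursday.
Applying the 1 month extension: 1 month after 23 August 2029 is 23 September 2029.
23 September 2029 falls on a Sunday. Rolling to the next business day gives 24 September 2029, a Monday.
Final deadline: 24 September 2029.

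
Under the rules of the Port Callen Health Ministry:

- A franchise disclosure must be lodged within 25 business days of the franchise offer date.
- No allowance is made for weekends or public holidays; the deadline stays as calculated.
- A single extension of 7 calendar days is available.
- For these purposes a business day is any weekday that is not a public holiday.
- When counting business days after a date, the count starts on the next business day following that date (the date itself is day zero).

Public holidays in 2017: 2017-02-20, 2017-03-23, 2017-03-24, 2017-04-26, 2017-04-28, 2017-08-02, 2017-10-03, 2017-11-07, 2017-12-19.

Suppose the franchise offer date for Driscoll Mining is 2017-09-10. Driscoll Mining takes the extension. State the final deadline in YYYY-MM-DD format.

2017-10-23

25 business days after 2017-09-10, excluding weekends and holidays, is 2017-10-16.
2017-10-16 is a Monday; no weekend or holiday adjustment applies.
Add the 7 calendar-day extension to 2017-10-16: 2017-10-23.
2017-10-23 is a Monday; no weekend or holiday adjustment applies.
Final deadline: 2017-10-23.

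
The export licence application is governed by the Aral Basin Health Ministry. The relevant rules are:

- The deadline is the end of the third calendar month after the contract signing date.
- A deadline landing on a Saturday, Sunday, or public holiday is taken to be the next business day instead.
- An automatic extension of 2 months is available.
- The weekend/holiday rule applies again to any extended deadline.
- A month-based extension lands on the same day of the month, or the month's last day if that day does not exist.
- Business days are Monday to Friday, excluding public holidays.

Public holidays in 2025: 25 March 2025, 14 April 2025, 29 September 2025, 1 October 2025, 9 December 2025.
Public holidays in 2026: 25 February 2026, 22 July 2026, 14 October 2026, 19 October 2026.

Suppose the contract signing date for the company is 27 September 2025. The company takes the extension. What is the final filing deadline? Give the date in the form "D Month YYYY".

2 March 2026

The third month after 27 September 2025 is December 2025, whose last day is 31 December 2025.
31 December 2025 is a Wednesday and not a listed holiday, so it stands.
The 2 months extension carries 31 December 2025 to 28 February 2026 (day 31 does not exist in February, so the month's last day is used).
28 February 2026 is a Saturday; the next business day is 2 March 2026 (Monday).
So the filing is due 2 March 2026.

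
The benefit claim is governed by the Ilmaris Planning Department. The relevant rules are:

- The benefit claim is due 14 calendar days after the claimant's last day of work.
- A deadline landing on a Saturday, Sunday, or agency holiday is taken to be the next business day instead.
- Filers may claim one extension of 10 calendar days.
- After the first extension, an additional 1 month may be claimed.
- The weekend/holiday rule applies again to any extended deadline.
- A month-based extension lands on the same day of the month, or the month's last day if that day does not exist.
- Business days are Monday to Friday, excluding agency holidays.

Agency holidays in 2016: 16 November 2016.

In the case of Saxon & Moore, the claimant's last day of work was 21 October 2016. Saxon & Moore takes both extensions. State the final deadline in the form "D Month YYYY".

14 calendar days after 21 October 2016 is 4 November 2016.
4 November 2016 (Friday) is already a business day.
Applying the 10-calendar-day extension: 4 November 2016 + 10 days = 14 November 2016.
14 November 2016 is a Monday and not a listed holiday, so it stands.
Applying the 1 month extension: 1 month after 14 November 2016 is 14 December 2016.
14 December 2016 (Wednesday) is already a business day.
Deadline: 14 December 2016.

14 December 2016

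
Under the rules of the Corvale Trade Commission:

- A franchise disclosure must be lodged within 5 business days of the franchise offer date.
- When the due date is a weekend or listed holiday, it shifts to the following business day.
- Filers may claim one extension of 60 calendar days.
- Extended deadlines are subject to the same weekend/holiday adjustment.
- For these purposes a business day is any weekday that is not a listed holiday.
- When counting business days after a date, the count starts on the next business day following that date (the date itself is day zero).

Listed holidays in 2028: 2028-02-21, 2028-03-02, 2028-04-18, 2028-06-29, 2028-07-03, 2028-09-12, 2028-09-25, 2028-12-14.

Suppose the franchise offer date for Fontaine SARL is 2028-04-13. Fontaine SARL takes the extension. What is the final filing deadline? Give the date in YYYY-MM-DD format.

Starting the day after 2028-04-13 and counting 5 business days lands on 2028-04-21.
2028-04-21 (Friday) is already a business day.
Add the 60 calendar-day extension to 2028-04-21: 2028-06-20.
2028-06-20 falls on a Tuesday, which is a business day, so no adjustment is needed.
Final deadline: 2028-06-20.

2028-06-20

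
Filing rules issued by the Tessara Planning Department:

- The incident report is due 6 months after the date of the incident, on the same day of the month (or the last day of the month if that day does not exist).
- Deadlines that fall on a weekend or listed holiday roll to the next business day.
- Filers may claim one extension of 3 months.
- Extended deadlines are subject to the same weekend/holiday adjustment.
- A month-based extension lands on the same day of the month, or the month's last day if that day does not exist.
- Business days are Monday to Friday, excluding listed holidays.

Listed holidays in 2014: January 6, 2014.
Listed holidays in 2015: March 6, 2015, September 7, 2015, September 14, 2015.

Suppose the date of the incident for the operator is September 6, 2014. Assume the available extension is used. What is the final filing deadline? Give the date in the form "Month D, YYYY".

6 months from September 6, 2014 is March 6, 2015.
March 6, 2015 is a listed holiday, so it moves to the next business day, March 9, 2015 (Monday).
The 3 months extension carries March 9, 2015 to June 9, 2015.
Since June 9, 2015 is a Tuesday and not a holiday, the date is unchanged.
The final due date is June 9, 2015.

June 9, 2015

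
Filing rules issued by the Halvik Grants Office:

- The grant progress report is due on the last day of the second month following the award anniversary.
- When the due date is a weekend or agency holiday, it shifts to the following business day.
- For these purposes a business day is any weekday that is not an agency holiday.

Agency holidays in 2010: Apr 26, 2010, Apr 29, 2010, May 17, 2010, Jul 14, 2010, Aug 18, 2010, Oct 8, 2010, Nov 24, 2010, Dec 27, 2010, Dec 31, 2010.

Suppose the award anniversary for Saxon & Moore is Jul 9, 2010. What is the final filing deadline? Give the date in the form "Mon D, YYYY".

The second month after Jul 9, 2010 is September 2010, whose last day is Sep 30, 2010.
Sep 30, 2010 falls on a Thursday, which is a business day, so no adjustment is needed.
Final deadline: Sep 30, 2010.

Sep 30, 2010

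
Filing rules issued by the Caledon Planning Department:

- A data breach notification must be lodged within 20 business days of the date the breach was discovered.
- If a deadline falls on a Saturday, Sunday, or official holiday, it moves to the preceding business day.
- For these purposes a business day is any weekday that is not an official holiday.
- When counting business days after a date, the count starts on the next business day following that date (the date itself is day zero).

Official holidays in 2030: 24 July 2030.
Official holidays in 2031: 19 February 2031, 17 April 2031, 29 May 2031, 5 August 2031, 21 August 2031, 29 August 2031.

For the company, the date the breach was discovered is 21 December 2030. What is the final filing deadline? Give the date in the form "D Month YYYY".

17 January 2031

Counting 20 business days after 21 December 2030 (skipping weekends and listed holidays) reaches 17 January 2031.
Since 17 January 2031 is a Friday and not a holiday, the date is unchanged.
So the filing is due 17 January 2031.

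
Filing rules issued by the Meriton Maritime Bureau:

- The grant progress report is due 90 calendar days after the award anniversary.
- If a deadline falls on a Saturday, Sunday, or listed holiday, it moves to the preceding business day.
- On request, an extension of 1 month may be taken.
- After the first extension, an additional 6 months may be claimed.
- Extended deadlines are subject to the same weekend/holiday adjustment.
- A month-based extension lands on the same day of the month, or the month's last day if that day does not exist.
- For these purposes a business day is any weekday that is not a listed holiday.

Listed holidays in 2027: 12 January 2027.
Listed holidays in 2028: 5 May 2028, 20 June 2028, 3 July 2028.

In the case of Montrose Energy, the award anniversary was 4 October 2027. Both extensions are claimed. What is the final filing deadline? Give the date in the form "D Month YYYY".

From 4 October 2027, 90 calendar days later is 2 January 2028.
2 January 2028 is a Sunday, so it moves to the preceding business day, 31 December 2027 (Friday).
Applying the 1 month extension: 1 month after 31 December 2027 is 31 January 2028.
31 January 2028 (Monday) is already a business day.
Applying the 6 months extension: 6 months after 31 January 2028 is 31 July 2028.
31 July 2028 is a Monday and not a listed holiday, so it stands.
Final deadline: 31 July 2028.

31 July 2028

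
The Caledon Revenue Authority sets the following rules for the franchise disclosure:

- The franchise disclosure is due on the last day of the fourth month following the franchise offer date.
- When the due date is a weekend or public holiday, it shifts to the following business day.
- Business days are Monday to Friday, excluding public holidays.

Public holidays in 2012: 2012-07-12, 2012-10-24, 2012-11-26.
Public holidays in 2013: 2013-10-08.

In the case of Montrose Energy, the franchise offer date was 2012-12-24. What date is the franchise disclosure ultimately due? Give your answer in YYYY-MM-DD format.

2013-04-30

4 months after 2012-12-24 is April 2013; that month ends on 2013-04-30.
2013-04-30 (Tuesday) is already a business day.
So the filing is due 2013-04-30.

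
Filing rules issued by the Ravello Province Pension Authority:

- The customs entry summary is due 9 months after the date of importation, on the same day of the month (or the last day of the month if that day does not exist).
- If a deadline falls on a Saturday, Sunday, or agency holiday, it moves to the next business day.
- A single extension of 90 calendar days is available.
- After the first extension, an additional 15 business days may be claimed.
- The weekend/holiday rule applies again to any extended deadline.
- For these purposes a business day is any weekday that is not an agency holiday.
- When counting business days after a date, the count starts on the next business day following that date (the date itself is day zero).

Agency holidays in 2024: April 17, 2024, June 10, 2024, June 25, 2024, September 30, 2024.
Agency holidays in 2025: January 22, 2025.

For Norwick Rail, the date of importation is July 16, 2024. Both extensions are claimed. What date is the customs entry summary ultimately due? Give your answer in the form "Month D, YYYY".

Moving 9 months forward from July 16, 2024 on the corresponding day gives April 16, 2025.
April 16, 2025 falls on a Wednesday, which is a business day, so no adjustment is needed.
Add the 90 calendar-day extension to April 16, 2025: July 15, 2025.
July 15, 2025 (Tuesday) is already a business day.
The 15-business-day extension runs from July 15, 2025 to August 5, 2025.
Since August 5, 2025 is a Tuesday and not a holiday, the date is unchanged.
Final deadline: August 5, 2025.

August 5, 2025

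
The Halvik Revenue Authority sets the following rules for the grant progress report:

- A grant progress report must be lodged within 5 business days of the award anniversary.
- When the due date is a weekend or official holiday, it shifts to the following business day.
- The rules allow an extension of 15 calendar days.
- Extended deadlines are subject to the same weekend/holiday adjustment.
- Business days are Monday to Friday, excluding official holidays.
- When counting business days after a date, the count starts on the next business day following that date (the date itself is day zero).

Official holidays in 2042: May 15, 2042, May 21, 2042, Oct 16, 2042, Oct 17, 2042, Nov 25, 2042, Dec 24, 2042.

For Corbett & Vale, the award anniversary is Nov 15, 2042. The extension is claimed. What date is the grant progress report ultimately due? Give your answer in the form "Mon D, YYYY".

Counting 5 business days after Nov 15, 2042 (skipping weekends and listed holidays) reaches Nov 21, 2042.
Nov 21, 2042 is a Friday and not a listed holiday, so it stands.
Add the 15 calendar-day extension to Nov 21, 2042: Dec 6, 2042.
Dec 6, 2042 falls on a Saturday. Rolling to the next business day gives Dec 8, 2042, a Monday.
The final due date is Dec 8, 2042.

Dec 8, 2042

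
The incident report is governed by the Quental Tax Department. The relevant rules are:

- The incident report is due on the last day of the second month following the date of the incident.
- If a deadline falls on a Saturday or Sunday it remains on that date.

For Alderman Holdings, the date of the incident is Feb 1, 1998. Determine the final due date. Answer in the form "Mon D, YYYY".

2 months after Feb 1, 1998 falls in April 1998; the last day of that month is Apr 30, 1998.
Apr 30, 1998 is a Thursday; no weekend or holiday adjustment applies.
Final deadline: Apr 30, 1998.

Apr 30, 1998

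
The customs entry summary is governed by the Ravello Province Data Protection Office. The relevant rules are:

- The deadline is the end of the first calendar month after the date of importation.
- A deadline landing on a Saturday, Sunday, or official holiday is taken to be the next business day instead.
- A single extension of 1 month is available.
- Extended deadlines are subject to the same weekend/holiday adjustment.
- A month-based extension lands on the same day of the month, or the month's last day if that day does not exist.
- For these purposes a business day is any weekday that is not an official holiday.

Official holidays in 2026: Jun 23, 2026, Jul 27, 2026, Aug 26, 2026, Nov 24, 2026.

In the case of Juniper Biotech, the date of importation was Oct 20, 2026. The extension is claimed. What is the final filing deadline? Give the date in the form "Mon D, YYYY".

1 month after Oct 20, 2026 falls in November 2026; the last day of that month is Nov 30, 2026.
Since Nov 30, 2026 is a Monday and not a holiday, the date is unchanged.
Applying the 1 month extension: 1 month after Nov 30, 2026 is Dec 30, 2026.
Since Dec 30, 2026 is a Wednesday and not a holiday, the date is unchanged.
Deadline: Dec 30, 2026.

Dec 30, 2026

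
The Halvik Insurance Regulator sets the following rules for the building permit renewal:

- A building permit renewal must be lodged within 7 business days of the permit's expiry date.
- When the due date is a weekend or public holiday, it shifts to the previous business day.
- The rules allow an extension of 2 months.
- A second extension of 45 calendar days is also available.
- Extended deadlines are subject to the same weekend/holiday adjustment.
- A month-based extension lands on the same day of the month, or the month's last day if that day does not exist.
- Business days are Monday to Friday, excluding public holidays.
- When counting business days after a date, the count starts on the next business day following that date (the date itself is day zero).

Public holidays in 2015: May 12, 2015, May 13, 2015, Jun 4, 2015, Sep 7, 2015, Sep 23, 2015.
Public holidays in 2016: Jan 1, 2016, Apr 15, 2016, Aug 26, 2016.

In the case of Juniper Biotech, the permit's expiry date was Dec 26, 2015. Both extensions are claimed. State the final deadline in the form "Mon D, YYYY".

Apr 18, 2016

Counting 7 business days after Dec 26, 2015 (skipping weekends and listed holidays) reaches Jan 6, 2016.
Jan 6, 2016 (Wednesday) is already a business day.
The 2 months extension carries Jan 6, 2016 to Mar 6, 2016.
Because Mar 6, 2016 is a Sunday, the deadline becomes Mar 4, 2016 (Friday).
With the 45-day extension, Mar 4, 2016 becomes Apr 18, 2016.
Apr 18, 2016 is a Monday and not a listed holiday, so it stands.
Final deadline: Apr 18, 2016.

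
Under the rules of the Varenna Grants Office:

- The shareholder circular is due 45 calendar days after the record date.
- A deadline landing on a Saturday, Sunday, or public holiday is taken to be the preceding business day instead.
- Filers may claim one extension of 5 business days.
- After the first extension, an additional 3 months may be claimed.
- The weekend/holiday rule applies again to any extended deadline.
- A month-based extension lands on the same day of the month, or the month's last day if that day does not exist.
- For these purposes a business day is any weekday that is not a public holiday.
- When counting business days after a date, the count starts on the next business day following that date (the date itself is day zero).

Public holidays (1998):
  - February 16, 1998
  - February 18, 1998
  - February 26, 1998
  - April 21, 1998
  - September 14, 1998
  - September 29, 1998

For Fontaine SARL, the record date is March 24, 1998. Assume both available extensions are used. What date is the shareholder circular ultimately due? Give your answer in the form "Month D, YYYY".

August 14, 1998

45 calendar days after March 24, 1998 is May 8, 1998.
May 8, 1998 falls on a Friday, which is a business day, so no adjustment is needed.
The 5-business-day extension runs from May 8, 1998 to May 15, 1998.
May 15, 1998 (Friday) is already a business day.
Applying the 3 months extension: 3 months after May 15, 1998 is August 15, 1998.
August 15, 1998 falls on a Saturday. Rolling to the preceding business day gives August 14, 1998, a Friday.
Final deadline: August 14, 1998.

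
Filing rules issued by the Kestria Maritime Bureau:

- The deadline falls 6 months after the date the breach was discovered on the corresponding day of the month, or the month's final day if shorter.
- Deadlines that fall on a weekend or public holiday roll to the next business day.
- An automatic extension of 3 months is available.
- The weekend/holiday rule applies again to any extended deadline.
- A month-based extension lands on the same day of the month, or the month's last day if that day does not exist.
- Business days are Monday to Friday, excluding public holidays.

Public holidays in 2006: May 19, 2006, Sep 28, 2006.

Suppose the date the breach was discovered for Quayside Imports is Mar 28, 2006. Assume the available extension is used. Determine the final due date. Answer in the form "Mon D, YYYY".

Dec 29, 2006

6 months after Mar 28, 2006, on the same day of the month, is Sep 28, 2006.
Sep 28, 2006 is a listed holiday, so it moves to the next business day, Sep 29, 2006 (Friday).
Add 3 months to Sep 29, 2006: Dec 29, 2006.
Dec 29, 2006 falls on a Friday, which is a business day, so no adjustment is needed.
So the filing is due Dec 29, 2006.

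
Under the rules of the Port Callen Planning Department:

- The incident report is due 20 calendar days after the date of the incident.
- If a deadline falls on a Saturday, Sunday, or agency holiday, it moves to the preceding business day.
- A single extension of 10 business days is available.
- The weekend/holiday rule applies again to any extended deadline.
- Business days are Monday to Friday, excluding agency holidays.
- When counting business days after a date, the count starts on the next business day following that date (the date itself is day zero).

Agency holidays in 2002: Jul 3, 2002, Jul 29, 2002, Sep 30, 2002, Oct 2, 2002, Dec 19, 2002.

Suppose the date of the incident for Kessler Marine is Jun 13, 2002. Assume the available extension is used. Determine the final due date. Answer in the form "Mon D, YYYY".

Jul 17, 2002

From Jun 13, 2002, 20 calendar days later is Jul 3, 2002.
Because Jul 3, 2002 is a listed holiday, the deadline becomes Jul 2, 2002 (Tuesday).
Counting 10 further business days from Jul 2, 2002 reaches Jul 17, 2002.
Jul 17, 2002 (Wednesday) is already a business day.
Final deadline: Jul 17, 2002.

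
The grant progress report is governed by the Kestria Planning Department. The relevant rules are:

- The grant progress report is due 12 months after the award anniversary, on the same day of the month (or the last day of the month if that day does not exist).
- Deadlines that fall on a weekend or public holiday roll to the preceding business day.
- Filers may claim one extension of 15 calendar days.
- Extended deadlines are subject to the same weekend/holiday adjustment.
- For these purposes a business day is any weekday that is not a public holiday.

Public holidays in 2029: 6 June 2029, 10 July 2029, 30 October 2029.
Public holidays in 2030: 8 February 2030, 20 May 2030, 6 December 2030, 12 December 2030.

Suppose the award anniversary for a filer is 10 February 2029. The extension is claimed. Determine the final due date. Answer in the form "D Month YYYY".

22 February 2030

Moving 12 months forward from 10 February 2029 on the corresponding day gives 10 February 2030.
10 February 2030 is a Sunday, so it moves to the preceding business day, 7 February 2030 (Thursday).
With the 15-day extension, 7 February 2030 becomes 22 February 2030.
22 February 2030 is a Friday and not a listed holiday, so it stands.
The final due date is 22 February 2030.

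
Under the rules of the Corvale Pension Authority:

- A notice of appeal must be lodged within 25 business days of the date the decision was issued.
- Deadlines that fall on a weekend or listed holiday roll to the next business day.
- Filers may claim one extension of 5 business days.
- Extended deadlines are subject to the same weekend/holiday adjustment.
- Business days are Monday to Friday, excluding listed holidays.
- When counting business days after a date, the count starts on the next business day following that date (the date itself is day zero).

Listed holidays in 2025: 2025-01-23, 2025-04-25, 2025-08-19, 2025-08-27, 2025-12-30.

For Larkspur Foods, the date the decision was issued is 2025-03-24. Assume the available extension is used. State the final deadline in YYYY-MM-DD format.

25 business days after 2025-03-24, excluding weekends and holidays, is 2025-04-29.
Since 2025-04-29 is a Tuesday and not a holiday, the date is unchanged.
Applying the 5-business-day extension: 5 business days after 2025-04-29 is 2025-05-06.
2025-05-06 is a Tuesday and not a listed holiday, so it stands.
So the filing is due 2025-05-06.

2025-05-06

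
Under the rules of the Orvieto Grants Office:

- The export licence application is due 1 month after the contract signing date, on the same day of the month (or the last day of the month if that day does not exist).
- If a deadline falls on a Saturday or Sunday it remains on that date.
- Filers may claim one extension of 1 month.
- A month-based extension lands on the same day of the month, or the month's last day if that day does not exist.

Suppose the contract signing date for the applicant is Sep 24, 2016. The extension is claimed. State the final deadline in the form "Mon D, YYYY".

Nov 24, 2016

1 month after Sep 24, 2016, on the same day of the month, is Oct 24, 2016.
No adjustment is made for weekends or holidays, so Oct 24, 2016 stands.
The 1 month extension carries Oct 24, 2016 to Nov 24, 2016.
Nov 24, 2016 is a Thursday; no weekend or holiday adjustment applies.
Final deadline: Nov 24, 2016.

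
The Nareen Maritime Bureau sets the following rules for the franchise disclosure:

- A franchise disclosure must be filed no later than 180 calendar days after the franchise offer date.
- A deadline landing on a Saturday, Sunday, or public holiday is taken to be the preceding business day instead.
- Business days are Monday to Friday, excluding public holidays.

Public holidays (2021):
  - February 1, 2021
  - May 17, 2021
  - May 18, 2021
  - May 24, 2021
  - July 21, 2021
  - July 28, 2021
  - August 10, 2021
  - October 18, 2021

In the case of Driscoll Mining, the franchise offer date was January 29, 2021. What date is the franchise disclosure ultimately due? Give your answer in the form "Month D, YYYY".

From January 29, 2021, 180 calendar days later is July 28, 2021.
Because July 28, 2021 is a listed holiday, the deadline becomes July 27, 2021 (Tuesday).
The final due date is July 27, 2021.

July 27, 2021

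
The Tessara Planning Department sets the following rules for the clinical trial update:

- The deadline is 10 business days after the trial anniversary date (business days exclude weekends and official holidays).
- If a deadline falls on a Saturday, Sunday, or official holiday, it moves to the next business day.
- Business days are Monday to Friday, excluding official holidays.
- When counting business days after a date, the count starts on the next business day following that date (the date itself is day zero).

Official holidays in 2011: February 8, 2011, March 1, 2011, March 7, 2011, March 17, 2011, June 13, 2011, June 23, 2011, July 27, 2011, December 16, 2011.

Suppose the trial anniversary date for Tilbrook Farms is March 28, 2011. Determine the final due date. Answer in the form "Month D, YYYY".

10 business days after March 28, 2011, excluding weekends and holidays, is April 11, 2011.
Since April 11, 2011 is a Monday and not a holiday, the date is unchanged.
Deadline: April 11, 2011.

April 11, 2011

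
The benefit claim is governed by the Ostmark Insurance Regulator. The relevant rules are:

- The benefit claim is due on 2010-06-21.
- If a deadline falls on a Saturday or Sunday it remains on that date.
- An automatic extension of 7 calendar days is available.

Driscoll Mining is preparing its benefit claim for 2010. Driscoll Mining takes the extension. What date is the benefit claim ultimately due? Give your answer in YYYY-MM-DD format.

2010-06-28

Start from the fixed due date, 2010-06-21.
No adjustment is made for weekends or holidays, so 2010-06-21 stands.
Add the 7 calendar-day extension to 2010-06-21: 2010-06-28.
2010-06-28 is a Monday; no weekend or holiday adjustment applies.
Deadline: 2010-06-28.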